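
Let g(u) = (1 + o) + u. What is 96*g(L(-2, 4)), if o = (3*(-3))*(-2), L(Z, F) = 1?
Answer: 1920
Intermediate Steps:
o = 18 (o = -9*(-2) = 18)
g(u) = 19 + u (g(u) = (1 + 18) + u = 19 + u)
96*g(L(-2, 4)) = 96*(19 + 1) = 96*20 = 1920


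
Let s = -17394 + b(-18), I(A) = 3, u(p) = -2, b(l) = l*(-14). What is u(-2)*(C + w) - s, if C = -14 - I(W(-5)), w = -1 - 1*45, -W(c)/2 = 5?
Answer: 17268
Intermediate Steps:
b(l) = -14*l
W(c) = -10 (W(c) = -2*5 = -10)
w = -46 (w = -1 - 45 = -46)
C = -17 (C = -14 - 1*3 = -14 - 3 = -17)
s = -17142 (s = -17394 - 14*(-18) = -17394 + 252 = -17142)
u(-2)*(C + w) - s = -2*(-17 - 46) - 1*(-17142) = -2*(-63) + 17142 = 126 + 17142 = 17268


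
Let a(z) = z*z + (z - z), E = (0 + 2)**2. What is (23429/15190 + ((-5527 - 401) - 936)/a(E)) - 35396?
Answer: -77736903/2170 ≈ -35823.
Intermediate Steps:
E = 4 (E = 2**2 = 4)
a(z) = z**2 (a(z) = z**2 + 0 = z**2)
(23429/15190 + ((-5527 - 401) - 936)/a(E)) - 35396 = (23429/15190 + ((-5527 - 401) - 936)/(4**2)) - 35396 = (23429*(1/15190) + (-5928 - 936)/16) - 35396 = (3347/2170 - 6864*1/16) - 35396 = (3347/2170 - 429) - 35396 = -927583/2170 - 35396 = -77736903/2170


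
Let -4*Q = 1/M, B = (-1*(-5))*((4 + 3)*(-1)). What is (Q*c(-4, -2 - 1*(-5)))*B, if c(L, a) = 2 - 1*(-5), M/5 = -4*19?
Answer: -49/304 ≈ -0.16118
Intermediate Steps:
M = -380 (M = 5*(-4*19) = 5*(-76) = -380)
c(L, a) = 7 (c(L, a) = 2 + 5 = 7)
B = -35 (B = 5*(7*(-1)) = 5*(-7) = -35)
Q = 1/1520 (Q = -¼/(-380) = -¼*(-1/380) = 1/1520 ≈ 0.00065789)
(Q*c(-4, -2 - 1*(-5)))*B = ((1/1520)*7)*(-35) = (7/1520)*(-35) = -49/304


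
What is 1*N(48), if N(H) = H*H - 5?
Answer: 2299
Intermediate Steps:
N(H) = -5 + H² (N(H) = H² - 5 = -5 + H²)
1*N(48) = 1*(-5 + 48²) = 1*(-5 + 2304) = 1*2299 = 2299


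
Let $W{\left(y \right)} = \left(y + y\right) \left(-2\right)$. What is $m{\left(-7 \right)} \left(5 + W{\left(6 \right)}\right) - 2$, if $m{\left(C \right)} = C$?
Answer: $131$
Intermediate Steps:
$W{\left(y \right)} = - 4 y$ ($W{\left(y \right)} = 2 y \left(-2\right) = - 4 y$)
$m{\left(-7 \right)} \left(5 + W{\left(6 \right)}\right) - 2 = - 7 \left(5 - 24\right) - 2 = \left(-7\right) \left(-19\right) - 2 = 133 - 2 = 131$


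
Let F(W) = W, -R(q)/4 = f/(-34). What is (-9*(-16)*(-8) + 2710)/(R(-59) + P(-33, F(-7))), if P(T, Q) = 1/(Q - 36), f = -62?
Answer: -1138898/5349 ≈ -212.92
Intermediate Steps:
R(q) = -124/17 (R(q) = -(-248)/(-34) = -(-248)*(-1)/34 = -4*31/17 = -124/17)
P(T, Q) = 1/(-36 + Q)
(-9*(-16)*(-8) + 2710)/(R(-59) + P(-33, F(-7))) = (-9*(-16)*(-8) + 2710)/(-124/17 + 1/(-36 - 7)) = (144*(-8) + 2710)/(-124/17 + 1/(-43)) = (-1152 + 2710)/(-124/17 - 1/43) = 1558/(-5349/731) = 1558*(-731/5349) = -1138898/5349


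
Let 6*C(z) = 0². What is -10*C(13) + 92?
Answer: 92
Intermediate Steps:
C(z) = 0 (C(z) = (⅙)*0² = (⅙)*0 = 0)
-10*C(13) + 92 = -10*0 + 92 = 0 + 92 = 92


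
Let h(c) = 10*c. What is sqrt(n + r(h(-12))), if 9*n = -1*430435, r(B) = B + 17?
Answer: I*sqrt(431362)/3 ≈ 218.93*I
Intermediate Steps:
r(B) = 17 + B
n = -430435/9 (n = (-1*430435)/9 = (1/9)*(-430435) = -430435/9 ≈ -47826.)
sqrt(n + r(h(-12))) = sqrt(-430435/9 + (17 + 10*(-12))) = sqrt(-430435/9 + (17 - 120)) = sqrt(-430435/9 - 103) = sqrt(-431362/9) = I*sqrt(431362)/3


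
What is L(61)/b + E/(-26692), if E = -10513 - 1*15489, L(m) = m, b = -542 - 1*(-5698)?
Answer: 33923631/34405988 ≈ 0.98598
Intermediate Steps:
b = 5156 (b = -542 + 5698 = 5156)
E = -26002 (E = -10513 - 15489 = -26002)
L(61)/b + E/(-26692) = 61/5156 - 26002/(-26692) = 61*(1/5156) - 26002*(-1/26692) = 61/5156 + 13001/13346 = 33923631/34405988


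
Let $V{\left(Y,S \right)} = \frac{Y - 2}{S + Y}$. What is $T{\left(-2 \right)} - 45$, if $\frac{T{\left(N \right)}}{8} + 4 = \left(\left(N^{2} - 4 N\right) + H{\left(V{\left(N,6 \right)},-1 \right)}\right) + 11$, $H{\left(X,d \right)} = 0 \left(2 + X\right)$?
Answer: $107$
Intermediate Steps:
$V{\left(Y,S \right)} = \frac{-2 + Y}{S + Y}$
$H{\left(X,d \right)} = 0$
$T{\left(N \right)} = 56 - 32 N + 8 N^{2}$ ($T{\left(N \right)} = -32 + 8 \left(\left(\left(N^{2} - 4 N\right) + 0\right) + 11\right) = -32 + 8 \left(\left(N^{2} - 4 N\right) + 11\right) = -32 + 8 \left(11 + N^{2} - 4 N\right) = -32 + \left(88 - 32 N + 8 N^{2}\right) = 56 - 32 N + 8 N^{2}$)
$T{\left(-2 \right)} - 45 = \left(56 - -64 + 8 \left(-2\right)^{2}\right) - 45 = \left(56 + 64 + 8 \cdot 4\right) - 45 = \left(56 + 64 + 32\right) - 45 = 152 - 45 = 107$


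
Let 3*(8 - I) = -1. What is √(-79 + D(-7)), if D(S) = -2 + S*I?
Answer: I*√1254/3 ≈ 11.804*I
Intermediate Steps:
I = 25/3 (I = 8 - ⅓*(-1) = 8 + ⅓ = 25/3 ≈ 8.3333)
D(S) = -2 + 25*S/3 (D(S) = -2 + S*(25/3) = -2 + 25*S/3)
√(-79 + D(-7)) = √(-79 + (-2 + (25/3)*(-7))) = √(-79 + (-2 - 175/3)) = √(-79 - 181/3) = √(-418/3) = I*√1254/3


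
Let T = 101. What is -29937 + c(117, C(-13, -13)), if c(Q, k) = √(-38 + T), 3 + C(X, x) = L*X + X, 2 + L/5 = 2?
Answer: -29937 + 3*√7 ≈ -29929.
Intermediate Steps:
L = 0 (L = -10 + 5*2 = -10 + 10 = 0)
C(X, x) = -3 + X (C(X, x) = -3 + (0*X + X) = -3 + (0 + X) = -3 + X)
c(Q, k) = 3*√7 (c(Q, k) = √(-38 + 101) = √63 = 3*√7)
-29937 + c(117, C(-13, -13)) = -29937 + 3*√7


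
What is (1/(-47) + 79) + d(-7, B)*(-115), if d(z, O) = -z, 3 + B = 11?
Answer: -34123/47 ≈ -726.02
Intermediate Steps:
B = 8 (B = -3 + 11 = 8)
(1/(-47) + 79) + d(-7, B)*(-115) = (1/(-47) + 79) - 1*(-7)*(-115) = (-1/47 + 79) + 7*(-115) = 3712/47 - 805 = -34123/47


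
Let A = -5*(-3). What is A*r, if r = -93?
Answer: -1395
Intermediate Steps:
A = 15
A*r = 15*(-93) = -1395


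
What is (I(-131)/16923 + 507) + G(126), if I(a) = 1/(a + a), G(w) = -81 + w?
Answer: 2447471951/4433826 ≈ 552.00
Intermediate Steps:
I(a) = 1/(2*a)
(I(-131)/16923 + 507) + G(126) = (((½)/(-131))/16923 + 507) + (-81 + 126) = (((½)*(-1/131))*(1/16923) + 507) + 45 = (-1/262*1/16923 + 507) + 45 = (-1/4433826 + 507) + 45 = 2247949781/4433826 + 45 = 2447471951/4433826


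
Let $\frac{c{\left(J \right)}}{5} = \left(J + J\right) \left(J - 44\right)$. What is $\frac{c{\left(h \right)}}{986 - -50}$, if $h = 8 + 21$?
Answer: $- \frac{2175}{518} \approx -4.1988$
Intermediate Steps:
$h = 29$
$c{\left(J \right)} = 10 J \left(-44 + J\right)$ ($c{\left(J \right)} = 5 \left(J + J\right) \left(J - 44\right) = 5 \cdot 2 J \left(-44 + J\right) = 10 J \left(-44 + J\right)$)
$\frac{c{\left(h \right)}}{986 - -50} = \frac{10 \cdot 29 \left(-44 + 29\right)}{986 - -50} = \frac{10 \cdot 29 \left(-15\right)}{986 + 50} = - \frac{4350}{1036} = \left(-4350\right) \frac{1}{1036} = - \frac{2175}{518}$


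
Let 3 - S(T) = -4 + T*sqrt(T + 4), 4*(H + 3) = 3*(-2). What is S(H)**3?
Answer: 1043/8 + 9855*I*sqrt(2)/32 ≈ 130.38 + 435.53*I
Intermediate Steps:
H = -9/2 (H = -3 + (3*(-2))/4 = -3 + (1/4)*(-6) = -3 - 3/2 = -9/2 ≈ -4.5000)
S(T) = 7 - T*sqrt(4 + T) (S(T) = 3 - (-4 + T*sqrt(T + 4)) = 3 - (-4 + T*sqrt(4 + T)) = 3 + (4 - T*sqrt(4 + T)) = 7 - T*sqrt(4 + T))
S(H)**3 = (7 - 1*(-9/2)*sqrt(4 - 9/2))**3 = (7 - 1*(-9/2)*sqrt(-1/2))**3 = (7 - 1*(-9/2)*I*sqrt(2)/2)**3 = (7 + 9*I*sqrt(2)/4)**3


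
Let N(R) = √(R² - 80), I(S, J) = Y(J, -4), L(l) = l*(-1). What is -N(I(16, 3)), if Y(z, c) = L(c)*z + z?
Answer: -√145 ≈ -12.042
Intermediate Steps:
L(l) = -l
Y(z, c) = z - c*z (Y(z, c) = (-c)*z + z = -c*z + z = z - c*z)
I(S, J) = 5*J (I(S, J) = J*(1 - 1*(-4)) = J*(1 + 4) = J*5 = 5*J)
N(R) = √(-80 + R²)
-N(I(16, 3)) = -√(-80 + (5*3)²) = -√(-80 + 15²) = -√(-80 + 225) = -√145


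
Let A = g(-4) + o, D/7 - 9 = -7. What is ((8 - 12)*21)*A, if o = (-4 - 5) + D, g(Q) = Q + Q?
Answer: 252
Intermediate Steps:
D = 14 (D = 63 + 7*(-7) = 63 - 49 = 14)
g(Q) = 2*Q
o = 5 (o = (-4 - 5) + 14 = -9 + 14 = 5)
A = -3 (A = 2*(-4) + 5 = -8 + 5 = -3)
((8 - 12)*21)*A = ((8 - 12)*21)*(-3) = -4*21*(-3) = -84*(-3) = 252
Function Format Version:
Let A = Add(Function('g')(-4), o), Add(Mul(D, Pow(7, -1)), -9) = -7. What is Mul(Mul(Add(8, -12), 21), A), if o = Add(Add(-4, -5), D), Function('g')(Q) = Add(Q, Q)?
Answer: 252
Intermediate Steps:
D = 14 (D = Add(63, Mul(7, -7)) = Add(63, -49) = 14)
Function('g')(Q) = Mul(2, Q)
o = 5 (o = Add(Add(-4, -5), 14) = Add(-9, 14) = 5)
A = -3 (A = Add(Mul(2, -4), 5) = Add(-8, 5) = -3)
Mul(Mul(Add(8, -12), 21), A) = Mul(Mul(Add(8, -12), 21), -3) = Mul(Mul(-4, 21), -3) = Mul(-84, -3) = 252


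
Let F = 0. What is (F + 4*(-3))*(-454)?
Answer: 5448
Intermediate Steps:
(F + 4*(-3))*(-454) = (0 + 4*(-3))*(-454) = (0 - 12)*(-454) = -12*(-454) = 5448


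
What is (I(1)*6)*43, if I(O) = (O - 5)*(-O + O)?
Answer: 0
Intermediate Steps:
I(O) = 0 (I(O) = (-5 + O)*0 = 0)
(I(1)*6)*43 = (0*6)*43 = 0*43 = 0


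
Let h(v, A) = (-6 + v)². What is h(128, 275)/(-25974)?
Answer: -7442/12987 ≈ -0.57303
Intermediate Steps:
h(128, 275)/(-25974) = (-6 + 128)²/(-25974) = 122²*(-1/25974) = 14884*(-1/25974) = -7442/12987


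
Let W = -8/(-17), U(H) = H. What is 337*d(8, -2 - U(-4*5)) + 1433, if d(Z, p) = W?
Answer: 27057/17 ≈ 1591.6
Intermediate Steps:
W = 8/17 (W = -8*(-1/17) = 8/17 ≈ 0.47059)
d(Z, p) = 8/17
337*d(8, -2 - U(-4*5)) + 1433 = 337*(8/17) + 1433 = 2696/17 + 1433 = 27057/17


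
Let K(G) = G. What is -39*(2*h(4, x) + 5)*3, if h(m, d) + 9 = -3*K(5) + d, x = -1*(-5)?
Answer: 3861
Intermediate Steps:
x = 5
h(m, d) = -24 + d (h(m, d) = -9 + (-3*5 + d) = -9 + (-15 + d) = -24 + d)
-39*(2*h(4, x) + 5)*3 = -39*(2*(-24 + 5) + 5)*3 = -39*(2*(-19) + 5)*3 = -39*(-38 + 5)*3 = -39*(-33)*3 = 1287*3 = 3861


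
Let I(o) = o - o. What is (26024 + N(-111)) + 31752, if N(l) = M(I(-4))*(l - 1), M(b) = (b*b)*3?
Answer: 57776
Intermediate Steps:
I(o) = 0
M(b) = 3*b**2 (M(b) = b**2*3 = 3*b**2)
N(l) = 0 (N(l) = (3*0**2)*(l - 1) = (3*0)*(-1 + l) = 0*(-1 + l) = 0)
(26024 + N(-111)) + 31752 = (26024 + 0) + 31752 = 26024 + 31752 = 57776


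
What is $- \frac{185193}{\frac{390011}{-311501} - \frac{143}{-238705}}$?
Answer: $\frac{13770367419242565}{93053031112} \approx 1.4798 \cdot 10^{5}$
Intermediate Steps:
$- \frac{185193}{\frac{390011}{-311501} - \frac{143}{-238705}} = - \frac{185193}{390011 \left(- \frac{1}{311501}\right) - - \frac{143}{238705}} = - \frac{185193}{- \frac{390011}{311501} + \frac{143}{238705}} = - \frac{185193}{- \frac{93053031112}{74356846205}} = \left(-185193\right) \left(- \frac{74356846205}{93053031112}\right) = \frac{13770367419242565}{93053031112}$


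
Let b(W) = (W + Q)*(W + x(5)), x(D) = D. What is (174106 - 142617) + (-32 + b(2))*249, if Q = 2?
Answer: 30493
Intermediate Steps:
b(W) = (2 + W)*(5 + W) (b(W) = (W + 2)*(W + 5) = (2 + W)*(5 + W))
(174106 - 142617) + (-32 + b(2))*249 = (174106 - 142617) + (-32 + (10 + 2² + 7*2))*249 = 31489 + (-32 + (10 + 4 + 14))*249 = 31489 + (-32 + 28)*249 = 31489 - 4*249 = 31489 - 996 = 30493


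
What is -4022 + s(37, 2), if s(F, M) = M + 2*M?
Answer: -4016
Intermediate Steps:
s(F, M) = 3*M
-4022 + s(37, 2) = -4022 + 3*2 = -4022 + 6 = -4016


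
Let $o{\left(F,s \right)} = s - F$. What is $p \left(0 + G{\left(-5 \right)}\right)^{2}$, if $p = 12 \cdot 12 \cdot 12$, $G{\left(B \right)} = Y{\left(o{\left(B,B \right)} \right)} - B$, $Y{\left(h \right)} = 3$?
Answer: $110592$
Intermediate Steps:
$G{\left(B \right)} = 3 - B$
$p = 1728$ ($p = 144 \cdot 12 = 1728$)
$p \left(0 + G{\left(-5 \right)}\right)^{2} = 1728 \left(0 + \left(3 - -5\right)\right)^{2} = 1728 \left(0 + \left(3 + 5\right)\right)^{2} = 1728 \left(0 + 8\right)^{2} = 1728 \cdot 8^{2} = 1728 \cdot 64 = 110592$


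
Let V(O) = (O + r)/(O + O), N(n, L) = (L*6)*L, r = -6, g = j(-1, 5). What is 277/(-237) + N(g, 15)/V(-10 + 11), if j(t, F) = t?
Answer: -128257/237 ≈ -541.17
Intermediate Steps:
g = -1
N(n, L) = 6*L² (N(n, L) = (6*L)*L = 6*L²)
V(O) = (-6 + O)/(2*O) (V(O) = (O - 6)/(O + O) = (-6 + O)/((2*O)) = (-6 + O)*(1/(2*O)) = (-6 + O)/(2*O))
277/(-237) + N(g, 15)/V(-10 + 11) = 277/(-237) + (6*15²)/(((-6 + (-10 + 11))/(2*(-10 + 11)))) = 277*(-1/237) + (6*225)/(((½)*(-6 + 1)/1)) = -277/237 + 1350/(((½)*1*(-5))) = -277/237 + 1350/(-5/2) = -277/237 + 1350*(-⅖) = -277/237 - 540 = -128257/237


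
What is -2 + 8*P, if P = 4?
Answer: 30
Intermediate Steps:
-2 + 8*P = -2 + 8*4 = -2 + 32 = 30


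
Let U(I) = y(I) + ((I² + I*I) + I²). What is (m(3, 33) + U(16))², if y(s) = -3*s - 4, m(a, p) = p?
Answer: 561001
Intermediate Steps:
y(s) = -4 - 3*s
U(I) = -4 - 3*I + 3*I² (U(I) = (-4 - 3*I) + ((I² + I*I) + I²) = (-4 - 3*I) + ((I² + I²) + I²) = (-4 - 3*I) + (2*I² + I²) = (-4 - 3*I) + 3*I² = -4 - 3*I + 3*I²)
(m(3, 33) + U(16))² = (33 + (-4 - 3*16 + 3*16²))² = (33 + (-4 - 48 + 3*256))² = (33 + (-4 - 48 + 768))² = (33 + 716)² = 749² = 561001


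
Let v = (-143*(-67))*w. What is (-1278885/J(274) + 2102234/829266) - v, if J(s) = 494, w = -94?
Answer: 4486386535381/4995822 ≈ 8.9803e+5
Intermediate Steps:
v = -900614 (v = -143*(-67)*(-94) = 9581*(-94) = -900614)
(-1278885/J(274) + 2102234/829266) - v = (-1278885/494 + 2102234/829266) - 1*(-900614) = (-1278885*1/494 + 2102234*(1/829266)) + 900614 = (-1278885/494 + 25637/10113) + 900614 = -12920699327/4995822 + 900614 = 4486386535381/4995822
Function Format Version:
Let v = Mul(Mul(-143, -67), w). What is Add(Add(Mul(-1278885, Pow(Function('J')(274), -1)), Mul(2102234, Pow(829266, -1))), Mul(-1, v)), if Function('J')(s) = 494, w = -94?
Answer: Rational(4486386535381, 4995822) ≈ 8.9803e+5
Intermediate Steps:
v = -900614 (v = Mul(Mul(-143, -67), -94) = Mul(9581, -94) = -900614)
Add(Add(Mul(-1278885, Pow(Function('J')(274), -1)), Mul(2102234, Pow(829266, -1))), Mul(-1, v)) = Add(Add(Mul(-1278885, Pow(494, -1)), Mul(2102234, Pow(829266, -1))), Mul(-1, -900614)) = Add(Add(Mul(-1278885, Rational(1, 494)), Mul(2102234, Rational(1, 829266))), 900614) = Add(Add(Rational(-1278885, 494), Rational(25637, 10113)), 900614) = Add(Rational(-12920699327, 4995822), 900614) = Rational(4486386535381, 4995822)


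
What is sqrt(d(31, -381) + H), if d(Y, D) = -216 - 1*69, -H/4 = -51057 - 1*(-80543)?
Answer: I*sqrt(118229) ≈ 343.84*I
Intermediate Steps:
H = -117944 (H = -4*(-51057 - 1*(-80543)) = -4*(-51057 + 80543) = -4*29486 = -117944)
d(Y, D) = -285 (d(Y, D) = -216 - 69 = -285)
sqrt(d(31, -381) + H) = sqrt(-285 - 117944) = sqrt(-118229) = I*sqrt(118229)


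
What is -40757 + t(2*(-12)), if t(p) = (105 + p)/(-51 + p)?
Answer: -1018952/25 ≈ -40758.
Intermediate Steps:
t(p) = (105 + p)/(-51 + p)
-40757 + t(2*(-12)) = -40757 + (105 + 2*(-12))/(-51 + 2*(-12)) = -40757 + (105 - 24)/(-51 - 24) = -40757 + 81/(-75) = -40757 - 1/75*81 = -40757 - 27/25 = -1018952/25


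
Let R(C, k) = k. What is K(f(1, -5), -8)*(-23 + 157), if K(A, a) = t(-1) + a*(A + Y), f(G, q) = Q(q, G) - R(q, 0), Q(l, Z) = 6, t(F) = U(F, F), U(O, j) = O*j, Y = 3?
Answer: -9514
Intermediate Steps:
t(F) = F² (t(F) = F*F = F²)
f(G, q) = 6 (f(G, q) = 6 - 1*0 = 6 + 0 = 6)
K(A, a) = 1 + a*(3 + A) (K(A, a) = (-1)² + a*(A + 3) = 1 + a*(3 + A))
K(f(1, -5), -8)*(-23 + 157) = (1 + 3*(-8) + 6*(-8))*(-23 + 157) = (1 - 24 - 48)*134 = -71*134 = -9514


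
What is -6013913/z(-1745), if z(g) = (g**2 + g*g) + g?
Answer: -6013913/6088305 ≈ -0.98778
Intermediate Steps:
z(g) = g + 2*g**2 (z(g) = (g**2 + g**2) + g = 2*g**2 + g = g + 2*g**2)
-6013913/z(-1745) = -6013913*(-1/(1745*(1 + 2*(-1745)))) = -6013913*(-1/(1745*(1 - 3490))) = -6013913/((-1745*(-3489))) = -6013913/6088305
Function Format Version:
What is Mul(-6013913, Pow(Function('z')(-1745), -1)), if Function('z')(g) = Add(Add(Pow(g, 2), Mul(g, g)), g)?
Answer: Rational(-6013913, 6088305) ≈ -0.98778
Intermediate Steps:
Function('z')(g) = Add(g, Mul(2, Pow(g, 2))) (Function('z')(g) = Add(Add(Pow(g, 2), Pow(g, 2)), g) = Add(Mul(2, Pow(g, 2)), g) = Add(g, Mul(2, Pow(g, 2))))
Mul(-6013913, Pow(Function('z')(-1745), -1)) = Mul(-6013913, Pow(Mul(-1745, Add(1, Mul(2, -1745))), -1)) = Mul(-6013913, Pow(Mul(-1745, Add(1, -3490)), -1)) = Mul(-6013913, Pow(Mul(-1745, -3489), -1)) = Mul(-6013913, Pow(6088305, -1)) = Mul(-6013913, Rational(1, 6088305)) = Rational(-6013913, 6088305)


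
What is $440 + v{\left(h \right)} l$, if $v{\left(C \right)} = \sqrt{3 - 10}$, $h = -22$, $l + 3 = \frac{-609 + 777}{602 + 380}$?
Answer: $440 - \frac{1389 i \sqrt{7}}{491} \approx 440.0 - 7.4846 i$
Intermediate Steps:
$l = - \frac{1389}{491}$ ($l = -3 + \frac{-609 + 777}{602 + 380} = -3 + \frac{168}{982} = -3 + 168 \cdot \frac{1}{982} = -3 + \frac{84}{491} = - \frac{1389}{491} \approx -2.8289$)
$v{\left(C \right)} = i \sqrt{7}$ ($v{\left(C \right)} = \sqrt{-7} = i \sqrt{7}$)
$440 + v{\left(h \right)} l = 440 + i \sqrt{7} \left(- \frac{1389}{491}\right) = 440 - \frac{1389 i \sqrt{7}}{491}$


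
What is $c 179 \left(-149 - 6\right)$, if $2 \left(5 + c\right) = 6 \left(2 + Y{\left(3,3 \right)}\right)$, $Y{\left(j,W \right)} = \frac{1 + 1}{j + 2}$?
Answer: $-61039$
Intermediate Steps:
$Y{\left(j,W \right)} = \frac{2}{2 + j}$
$c = \frac{11}{5}$ ($c = -5 + \frac{6 \left(2 + \frac{2}{2 + 3}\right)}{2} = -5 + \frac{6 \left(2 + \frac{2}{5}\right)}{2} = -5 + \frac{6 \cdot \frac{12}{5}}{2} = -5 + \frac{1}{2} \cdot \frac{72}{5} = -5 + \frac{36}{5} = \frac{11}{5} \approx 2.2$)
$c 179 \left(-149 - 6\right) = \frac{11 \cdot 179 \left(-149 - 6\right)}{5} = \frac{11 \cdot 179 \left(-155\right)}{5} = \frac{11}{5} \left(-27745\right) = -61039$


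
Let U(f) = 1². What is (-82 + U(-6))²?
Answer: 6561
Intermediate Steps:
U(f) = 1
(-82 + U(-6))² = (-82 + 1)² = (-81)² = 6561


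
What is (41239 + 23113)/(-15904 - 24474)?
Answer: -32176/20189 ≈ -1.5937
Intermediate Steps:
(41239 + 23113)/(-15904 - 24474) = 64352/(-40378) = 64352*(-1/40378) = -32176/20189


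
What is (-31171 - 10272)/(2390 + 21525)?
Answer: -41443/23915 ≈ -1.7329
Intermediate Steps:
(-31171 - 10272)/(2390 + 21525) = -41443/23915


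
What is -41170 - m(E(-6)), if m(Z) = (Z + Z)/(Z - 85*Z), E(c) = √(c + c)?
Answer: -1729139/42 ≈ -41170.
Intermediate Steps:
E(c) = √2*√c (E(c) = √(2*c) = √2*√c)
m(Z) = -1/42 (m(Z) = (2*Z)/((-84*Z)) = (2*Z)*(-1/(84*Z)) = -1/42)
-41170 - m(E(-6)) = -41170 - 1*(-1/42) = -41170 + 1/42 = -1729139/42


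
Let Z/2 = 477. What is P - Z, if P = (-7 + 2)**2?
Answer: -929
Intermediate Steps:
P = 25 (P = (-5)**2 = 25)
Z = 954 (Z = 2*477 = 954)
P - Z = 25 - 1*954 = 25 - 954 = -929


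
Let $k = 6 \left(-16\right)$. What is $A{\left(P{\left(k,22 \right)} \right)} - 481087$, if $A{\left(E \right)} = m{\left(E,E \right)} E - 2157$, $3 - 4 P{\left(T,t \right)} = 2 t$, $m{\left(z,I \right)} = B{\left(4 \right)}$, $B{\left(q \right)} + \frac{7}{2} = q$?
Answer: $- \frac{3865993}{8} \approx -4.8325 \cdot 10^{5}$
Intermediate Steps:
$B{\left(q \right)} = - \frac{7}{2} + q$
$k = -96$
$m{\left(z,I \right)} = \frac{1}{2}$ ($m{\left(z,I \right)} = - \frac{7}{2} + 4 = \frac{1}{2}$)
$P{\left(T,t \right)} = \frac{3}{4} - \frac{t}{2}$ ($P{\left(T,t \right)} = \frac{3}{4} - \frac{2 t}{4} = \frac{3}{4} - \frac{t}{2}$)
$A{\left(E \right)} = -2157 + \frac{E}{2}$ ($A{\left(E \right)} = \frac{E}{2} - 2157 = -2157 + \frac{E}{2}$)
$A{\left(P{\left(k,22 \right)} \right)} - 481087 = \left(-2157 + \frac{\frac{3}{4} - 11}{2}\right) - 481087 = \left(-2157 + \frac{1}{2} \left(- \frac{41}{4}\right)\right) - 481087 = \left(-2157 - \frac{41}{8}\right) - 481087 = - \frac{17297}{8} - 481087 = - \frac{3865993}{8}$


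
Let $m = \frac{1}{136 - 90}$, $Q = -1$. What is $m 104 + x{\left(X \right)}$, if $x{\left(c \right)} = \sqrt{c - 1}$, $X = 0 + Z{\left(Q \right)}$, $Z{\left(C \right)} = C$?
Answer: $\frac{52}{23} + i \sqrt{2} \approx 2.2609 + 1.4142 i$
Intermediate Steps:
$m = \frac{1}{46} \approx 0.021739$
$X = -1$ ($X = 0 - 1 = -1$)
$x{\left(c \right)} = \sqrt{-1 + c}$
$m 104 + x{\left(X \right)} = \frac{1}{46} \cdot 104 + \sqrt{-1 - 1} = \frac{52}{23} + \sqrt{-2} = \frac{52}{23} + i \sqrt{2}$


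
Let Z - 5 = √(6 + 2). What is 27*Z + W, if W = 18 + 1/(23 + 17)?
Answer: 6121/40 + 54*√2 ≈ 229.39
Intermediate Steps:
Z = 5 + 2*√2 (Z = 5 + √(6 + 2) = 5 + √8 = 5 + 2*√2 ≈ 7.8284)
W = 721/40 (W = 18 + 1/40 = 721/40 ≈ 18.025)
27*Z + W = 27*(5 + 2*√2) + 721/40 = (135 + 54*√2) + 721/40 = 6121/40 + 54*√2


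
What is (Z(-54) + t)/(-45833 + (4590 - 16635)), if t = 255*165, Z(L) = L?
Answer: -42021/57878 ≈ -0.72603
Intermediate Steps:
t = 42075
(Z(-54) + t)/(-45833 + (4590 - 16635)) = (-54 + 42075)/(-45833 + (4590 - 16635)) = 42021/(-45833 - 12045) = 42021/(-57878) = 42021*(-1/57878) = -42021/57878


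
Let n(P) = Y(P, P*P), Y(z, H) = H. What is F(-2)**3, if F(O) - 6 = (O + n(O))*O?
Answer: 8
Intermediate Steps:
n(P) = P**2 (n(P) = P*P = P**2)
F(O) = 6 + O*(O + O**2) (F(O) = 6 + (O + O**2)*O = 6 + O*(O + O**2))
F(-2)**3 = (6 + (-2)**2 + (-2)**3)**3 = (6 + 4 - 8)**3 = 2**3 = 8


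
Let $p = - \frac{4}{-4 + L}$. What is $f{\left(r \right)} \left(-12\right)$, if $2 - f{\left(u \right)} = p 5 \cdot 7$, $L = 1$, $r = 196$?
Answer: $536$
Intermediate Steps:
$p = \frac{4}{3}$ ($p = - \frac{4}{-4 + 1} = - \frac{4}{-3} = \left(-4\right) \left(- \frac{1}{3}\right) = \frac{4}{3} \approx 1.3333$)
$f{\left(u \right)} = - \frac{134}{3}$ ($f{\left(u \right)} = 2 - \frac{4}{3} \cdot 5 \cdot 7 = 2 - \frac{20}{3} \cdot 7 = 2 - \frac{140}{3} = - \frac{134}{3}$)
$f{\left(r \right)} \left(-12\right) = \left(- \frac{134}{3}\right) \left(-12\right) = 536$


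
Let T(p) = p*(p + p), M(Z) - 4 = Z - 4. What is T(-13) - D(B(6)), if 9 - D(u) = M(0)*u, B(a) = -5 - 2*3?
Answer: 329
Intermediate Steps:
B(a) = -11 (B(a) = -5 - 6 = -11)
M(Z) = Z (M(Z) = 4 + (Z - 4) = 4 + (-4 + Z) = Z)
D(u) = 9 (D(u) = 9 - 0*u = 9 - 1*0 = 9 + 0 = 9)
T(p) = 2*p**2 (T(p) = p*(2*p) = 2*p**2)
T(-13) - D(B(6)) = 2*(-13)**2 - 1*9 = 2*169 - 9 = 338 - 9 = 329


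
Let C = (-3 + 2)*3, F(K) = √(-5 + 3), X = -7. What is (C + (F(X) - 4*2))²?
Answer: (11 - I*√2)² ≈ 119.0 - 31.113*I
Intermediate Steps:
F(K) = I*√2 (F(K) = √(-2) = I*√2)
C = -3 (C = -1*3 = -3)
(C + (F(X) - 4*2))² = (-3 + (I*√2 - 4*2))² = (-3 + (I*√2 - 1*8))² = (-3 + (I*√2 - 8))² = (-3 + (-8 + I*√2))² = (-11 + I*√2)²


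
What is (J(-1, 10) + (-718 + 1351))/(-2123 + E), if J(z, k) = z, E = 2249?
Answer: 316/63 ≈ 5.0159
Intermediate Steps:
(J(-1, 10) + (-718 + 1351))/(-2123 + E) = (-1 + (-718 + 1351))/(-2123 + 2249) = (-1 + 633)/126 = 632*(1/126) = 316/63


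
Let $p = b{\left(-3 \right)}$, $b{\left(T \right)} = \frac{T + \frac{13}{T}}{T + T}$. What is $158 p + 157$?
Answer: $\frac{3151}{9} \approx 350.11$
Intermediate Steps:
$b{\left(T \right)} = \frac{T + \frac{13}{T}}{2 T}$
$p = \frac{11}{9}$ ($p = \frac{13 + \left(-3\right)^{2}}{2 \cdot 9} = \frac{1}{2} \cdot \frac{1}{9} \left(13 + 9\right) = \frac{1}{2} \cdot \frac{1}{9} \cdot 22 = \frac{11}{9} \approx 1.2222$)
$158 p + 157 = 158 \cdot \frac{11}{9} + 157 = \frac{1738}{9} + 157 = \frac{3151}{9}$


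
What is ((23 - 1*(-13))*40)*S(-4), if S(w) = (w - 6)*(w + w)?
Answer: 115200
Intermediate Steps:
S(w) = 2*w*(-6 + w) (S(w) = (-6 + w)*(2*w) = 2*w*(-6 + w))
((23 - 1*(-13))*40)*S(-4) = ((23 - 1*(-13))*40)*(2*(-4)*(-6 - 4)) = ((23 + 13)*40)*(2*(-4)*(-10)) = (36*40)*80 = 1440*80 = 115200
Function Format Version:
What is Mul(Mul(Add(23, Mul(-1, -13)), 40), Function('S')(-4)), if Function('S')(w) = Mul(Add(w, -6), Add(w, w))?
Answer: 115200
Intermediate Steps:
Function('S')(w) = Mul(2, w, Add(-6, w)) (Function('S')(w) = Mul(Add(-6, w), Mul(2, w)) = Mul(2, w, Add(-6, w)))
Mul(Mul(Add(23, Mul(-1, -13)), 40), Function('S')(-4)) = Mul(Mul(Add(23, Mul(-1, -13)), 40), Mul(2, -4, Add(-6, -4))) = Mul(Mul(Add(23, 13), 40), Mul(2, -4, -10)) = Mul(Mul(36, 40), 80) = Mul(1440, 80) = 115200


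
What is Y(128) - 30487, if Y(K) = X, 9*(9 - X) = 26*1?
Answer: -274328/9 ≈ -30481.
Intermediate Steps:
X = 55/9 (X = 9 - 26/9 = 55/9 ≈ 6.1111)
Y(K) = 55/9
Y(128) - 30487 = 55/9 - 30487 = -274328/9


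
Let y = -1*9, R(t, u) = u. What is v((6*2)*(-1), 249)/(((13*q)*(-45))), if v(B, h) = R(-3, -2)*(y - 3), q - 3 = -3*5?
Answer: 2/585 ≈ 0.0034188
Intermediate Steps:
y = -9
q = -12 (q = 3 - 3*5 = 3 - 15 = -12)
v(B, h) = 24 (v(B, h) = -2*(-9 - 3) = -2*(-12) = 24)
v((6*2)*(-1), 249)/(((13*q)*(-45))) = 24/(((13*(-12))*(-45))) = 24/((-156*(-45))) = 24/7020 = 24*(1/7020) = 2/585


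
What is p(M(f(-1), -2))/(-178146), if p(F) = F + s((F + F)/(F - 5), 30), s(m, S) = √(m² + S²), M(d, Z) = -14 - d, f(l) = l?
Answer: 13/178146 - √73069/1603314 ≈ -9.5622e-5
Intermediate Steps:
s(m, S) = √(S² + m²)
p(F) = F + √(900 + 4*F²/(-5 + F)²) (p(F) = F + √(30² + ((F + F)/(F - 5))²) = F + √(900 + ((2*F)/(-5 + F))²) = F + √(900 + (2*F/(-5 + F))²) = F + √(900 + 4*F²/(-5 + F)²))
p(M(f(-1), -2))/(-178146) = ((-14 - 1*(-1)) + 2*√(225 + (-14 - 1*(-1))²/(-5 + (-14 - 1*(-1)))²))/(-178146) = ((-14 + 1) + 2*√(225 + (-14 + 1)²/(-5 + (-14 + 1))²))*(-1/178146) = (-13 + 2*√(225 + (-13)²/(-5 - 13)²))*(-1/178146) = (-13 + 2*√(225 + 169/(-18)²))*(-1/178146) = (-13 + 2*√(225 + 169*(1/324)))*(-1/178146) = (-13 + 2*√(225 + 169/324))*(-1/178146) = (-13 + 2*√(73069/324))*(-1/178146) = (-13 + 2*(√73069/18))*(-1/178146) = (-13 + √73069/9)*(-1/178146) = 13/178146 - √73069/1603314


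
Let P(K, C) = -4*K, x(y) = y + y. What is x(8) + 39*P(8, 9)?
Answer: -1232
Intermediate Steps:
x(y) = 2*y
x(8) + 39*P(8, 9) = 2*8 + 39*(-4*8) = 16 + 39*(-32) = 16 - 1248 = -1232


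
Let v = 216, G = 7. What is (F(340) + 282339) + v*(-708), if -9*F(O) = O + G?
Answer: 1164352/9 ≈ 1.2937e+5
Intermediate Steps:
F(O) = -7/9 - O/9 (F(O) = -(O + 7)/9 = -(7 + O)/9 = -7/9 - O/9)
(F(340) + 282339) + v*(-708) = ((-7/9 - ⅑*340) + 282339) + 216*(-708) = ((-7/9 - 340/9) + 282339) - 152928 = (-347/9 + 282339) - 152928 = 2540704/9 - 152928 = 1164352/9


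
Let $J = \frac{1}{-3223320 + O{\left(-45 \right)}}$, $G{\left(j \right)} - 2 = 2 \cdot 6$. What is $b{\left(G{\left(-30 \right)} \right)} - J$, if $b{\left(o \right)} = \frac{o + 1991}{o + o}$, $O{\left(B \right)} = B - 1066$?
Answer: $\frac{923569169}{12897724} \approx 71.607$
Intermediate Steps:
$G{\left(j \right)} = 14$ ($G{\left(j \right)} = 2 + 2 \cdot 6 = 2 + 12 = 14$)
$O{\left(B \right)} = -1066 + B$
$b{\left(o \right)} = \frac{1991 + o}{2 o}$
$J = - \frac{1}{3224431}$ ($J = \frac{1}{-3223320 - 1111} = \frac{1}{-3224431} = - \frac{1}{3224431} \approx -3.1013 \cdot 10^{-7}$)
$b{\left(G{\left(-30 \right)} \right)} - J = \frac{1991 + 14}{2 \cdot 14} - - \frac{1}{3224431} = \frac{1}{2} \cdot \frac{1}{14} \cdot 2005 + \frac{1}{3224431} = \frac{2005}{28} + \frac{1}{3224431} = \frac{923569169}{12897724}$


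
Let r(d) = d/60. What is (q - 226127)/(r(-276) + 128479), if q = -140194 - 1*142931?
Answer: -636565/160593 ≈ -3.9638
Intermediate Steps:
r(d) = d/60 (r(d) = d*(1/60) = d/60)
q = -283125 (q = -140194 - 142931 = -283125)
(q - 226127)/(r(-276) + 128479) = (-283125 - 226127)/((1/60)*(-276) + 128479) = -509252/(-23/5 + 128479) = -509252/642372/5 = -509252*5/642372 = -636565/160593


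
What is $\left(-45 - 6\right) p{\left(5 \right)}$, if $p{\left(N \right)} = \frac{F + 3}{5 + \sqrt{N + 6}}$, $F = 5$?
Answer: $- \frac{1020}{7} + \frac{204 \sqrt{11}}{7} \approx -49.058$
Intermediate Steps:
$p{\left(N \right)} = \frac{8}{5 + \sqrt{6 + N}}$ ($p{\left(N \right)} = \frac{5 + 3}{5 + \sqrt{N + 6}} = \frac{8}{5 + \sqrt{6 + N}}$)
$\left(-45 - 6\right) p{\left(5 \right)} = \left(-45 - 6\right) \frac{8}{5 + \sqrt{6 + 5}} = - 51 \frac{8}{5 + \sqrt{11}} = - \frac{408}{5 + \sqrt{11}}$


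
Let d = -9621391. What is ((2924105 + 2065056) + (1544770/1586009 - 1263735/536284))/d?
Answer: -4243535951915574581/8183486147138243396 ≈ -0.51855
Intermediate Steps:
((2924105 + 2065056) + (1544770/1586009 - 1263735/536284))/d = ((2924105 + 2065056) + (1544770/1586009 - 1263735/536284))/(-9621391) = (4989161 + (1544770*(1/1586009) - 1263735*1/536284))*(-1/9621391) = (4989161 + (1544770/1586009 - 1263735/536284))*(-1/9621391) = (4989161 - 1175859648935/850551250556)*(-1/9621391) = (4243535951915574581/850551250556)*(-1/9621391) = -4243535951915574581/8183486147138243396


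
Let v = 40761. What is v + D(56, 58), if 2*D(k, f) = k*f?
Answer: 42385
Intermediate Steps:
D(k, f) = f*k/2 (D(k, f) = (k*f)/2 = (f*k)/2 = f*k/2)
v + D(56, 58) = 40761 + (1/2)*58*56 = 40761 + 1624 = 42385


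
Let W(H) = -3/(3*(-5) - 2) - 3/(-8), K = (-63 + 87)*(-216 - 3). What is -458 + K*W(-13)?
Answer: -57061/17 ≈ -3356.5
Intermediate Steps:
K = -5256 (K = 24*(-219) = -5256)
W(H) = 75/136 (W(H) = -3/(-15 - 2) - 3*(-⅛) = -3/(-17) + 3/8 = -3*(-1/17) + 3/8 = 3/17 + 3/8 = 75/136)
-458 + K*W(-13) = -458 - 5256*75/136 = -458 - 49275/17 = -57061/17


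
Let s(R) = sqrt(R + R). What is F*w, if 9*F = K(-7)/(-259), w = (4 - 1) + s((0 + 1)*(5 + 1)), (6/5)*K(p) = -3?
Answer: 5/1554 + 5*sqrt(3)/2331 ≈ 0.0069328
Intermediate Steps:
K(p) = -5/2 (K(p) = (5/6)*(-3) = -5/2)
s(R) = sqrt(2)*sqrt(R) (s(R) = sqrt(2*R) = sqrt(2)*sqrt(R))
w = 3 + 2*sqrt(3) (w = (4 - 1) + sqrt(2)*sqrt((0 + 1)*(5 + 1)) = 3 + sqrt(2)*sqrt(1*6) = 3 + sqrt(2)*sqrt(6) = 3 + 2*sqrt(3) ≈ 6.4641)
F = 5/4662 (F = (-5/2/(-259))/9 = (-5/2*(-1/259))/9 = (1/9)*(5/518) = 5/4662 ≈ 0.0010725)
F*w = 5*(3 + 2*sqrt(3))/4662 = 5/1554 + 5*sqrt(3)/2331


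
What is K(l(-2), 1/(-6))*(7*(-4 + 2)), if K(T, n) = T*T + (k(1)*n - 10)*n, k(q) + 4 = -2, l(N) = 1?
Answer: -35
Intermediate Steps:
k(q) = -6 (k(q) = -4 - 2 = -6)
K(T, n) = T**2 + n*(-10 - 6*n) (K(T, n) = T*T + (-6*n - 10)*n = T**2 + (-10 - 6*n)*n = T**2 + n*(-10 - 6*n))
K(l(-2), 1/(-6))*(7*(-4 + 2)) = (1**2 - 10/(-6) - 6*(1/(-6))**2)*(7*(-4 + 2)) = (1 - 10*(-1/6) - 6*(-1/6)**2)*(7*(-2)) = (1 + 5/3 - 6*1/36)*(-14) = (1 + 5/3 - 1/6)*(-14) = (5/2)*(-14) = -35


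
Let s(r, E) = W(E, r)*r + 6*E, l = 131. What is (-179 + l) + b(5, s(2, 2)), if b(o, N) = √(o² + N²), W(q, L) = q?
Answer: -48 + √281 ≈ -31.237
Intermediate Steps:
s(r, E) = 6*E + E*r (s(r, E) = E*r + 6*E = 6*E + E*r)
b(o, N) = √(N² + o²)
(-179 + l) + b(5, s(2, 2)) = (-179 + 131) + √((2*(6 + 2))² + 5²) = -48 + √((2*8)² + 25) = -48 + √(16² + 25) = -48 + √(256 + 25) = -48 + √281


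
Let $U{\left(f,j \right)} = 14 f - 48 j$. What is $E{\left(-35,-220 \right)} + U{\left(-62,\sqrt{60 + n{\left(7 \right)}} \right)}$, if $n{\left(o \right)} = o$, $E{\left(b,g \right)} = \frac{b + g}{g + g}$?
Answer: $- \frac{76333}{88} - 48 \sqrt{67} \approx -1260.3$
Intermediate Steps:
$E{\left(b,g \right)} = \frac{b + g}{2 g}$
$U{\left(f,j \right)} = - 48 j + 14 f$
$E{\left(-35,-220 \right)} + U{\left(-62,\sqrt{60 + n{\left(7 \right)}} \right)} = \frac{-35 - 220}{2 \left(-220\right)} - \left(868 + 48 \sqrt{60 + 7}\right) = \frac{1}{2} \left(- \frac{1}{220}\right) \left(-255\right) - \left(868 + 48 \sqrt{67}\right) = \frac{51}{88} - \left(868 + 48 \sqrt{67}\right) = - \frac{76333}{88} - 48 \sqrt{67}$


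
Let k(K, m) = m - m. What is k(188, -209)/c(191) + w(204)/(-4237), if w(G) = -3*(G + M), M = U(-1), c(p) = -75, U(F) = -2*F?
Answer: 618/4237 ≈ 0.14586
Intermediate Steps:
M = 2 (M = -2*(-1) = 2)
k(K, m) = 0
w(G) = -6 - 3*G (w(G) = -3*(G + 2) = -3*(2 + G) = -6 - 3*G)
k(188, -209)/c(191) + w(204)/(-4237) = 0/(-75) + (-6 - 3*204)/(-4237) = 0*(-1/75) + (-6 - 612)*(-1/4237) = 0 - 618*(-1/4237) = 0 + 618/4237 = 618/4237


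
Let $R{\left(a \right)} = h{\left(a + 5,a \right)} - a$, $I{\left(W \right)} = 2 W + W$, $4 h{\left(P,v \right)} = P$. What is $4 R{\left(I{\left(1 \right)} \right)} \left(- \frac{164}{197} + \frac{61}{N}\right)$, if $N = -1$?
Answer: $\frac{48724}{197} \approx 247.33$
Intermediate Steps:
$h{\left(P,v \right)} = \frac{P}{4}$
$I{\left(W \right)} = 3 W$
$R{\left(a \right)} = \frac{5}{4} - \frac{3 a}{4}$ ($R{\left(a \right)} = \frac{a + 5}{4} - a = \frac{5 + a}{4} - a = \left(\frac{5}{4} + \frac{a}{4}\right) - a = \frac{5}{4} - \frac{3 a}{4}$)
$4 R{\left(I{\left(1 \right)} \right)} \left(- \frac{164}{197} + \frac{61}{N}\right) = 4 \left(\frac{5}{4} - \frac{3 \cdot 3 \cdot 1}{4}\right) \left(- \frac{164}{197} + \frac{61}{-1}\right) = 4 \left(\frac{5}{4} - \frac{9}{4}\right) \left(\left(-164\right) \frac{1}{197} + 61 \left(-1\right)\right) = 4 \left(\frac{5}{4} - \frac{9}{4}\right) \left(- \frac{164}{197} - 61\right) = 4 \left(-1\right) \left(- \frac{12181}{197}\right) = \left(-4\right) \left(- \frac{12181}{197}\right) = \frac{48724}{197}$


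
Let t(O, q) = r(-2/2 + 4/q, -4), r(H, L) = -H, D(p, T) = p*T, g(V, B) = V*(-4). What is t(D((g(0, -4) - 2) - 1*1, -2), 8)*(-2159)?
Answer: -2159/2 ≈ -1079.5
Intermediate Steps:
g(V, B) = -4*V
D(p, T) = T*p
t(O, q) = 1 - 4/q (t(O, q) = -(-2/2 + 4/q) = -(-2*½ + 4/q) = -(-1 + 4/q) = 1 - 4/q)
t(D((g(0, -4) - 2) - 1*1, -2), 8)*(-2159) = ((-4 + 8)/8)*(-2159) = ((⅛)*4)*(-2159) = (½)*(-2159) = -2159/2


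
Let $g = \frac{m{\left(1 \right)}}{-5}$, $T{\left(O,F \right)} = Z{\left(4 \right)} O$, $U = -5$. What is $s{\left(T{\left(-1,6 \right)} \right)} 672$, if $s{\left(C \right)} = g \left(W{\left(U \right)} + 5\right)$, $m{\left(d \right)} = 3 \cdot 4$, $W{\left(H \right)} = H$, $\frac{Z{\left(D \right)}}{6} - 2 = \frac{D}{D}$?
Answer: $0$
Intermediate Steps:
$Z{\left(D \right)} = 18$ ($Z{\left(D \right)} = 12 + 6 \frac{D}{D} = 12 + 6 \cdot 1 = 12 + 6 = 18$)
$m{\left(d \right)} = 12$
$T{\left(O,F \right)} = 18 O$
$g = - \frac{12}{5}$ ($g = \frac{12}{-5} = 12 \left(- \frac{1}{5}\right) = - \frac{12}{5} \approx -2.4$)
$s{\left(C \right)} = 0$ ($s{\left(C \right)} = - \frac{12 \left(-5 + 5\right)}{5} = \left(- \frac{12}{5}\right) 0 = 0$)
$s{\left(T{\left(-1,6 \right)} \right)} 672 = 0 \cdot 672 = 0$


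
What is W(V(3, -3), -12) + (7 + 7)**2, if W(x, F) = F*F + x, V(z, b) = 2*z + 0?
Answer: 346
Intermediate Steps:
V(z, b) = 2*z
W(x, F) = x + F**2 (W(x, F) = F**2 + x = x + F**2)
W(V(3, -3), -12) + (7 + 7)**2 = (2*3 + (-12)**2) + (7 + 7)**2 = (6 + 144) + 14**2 = 150 + 196 = 346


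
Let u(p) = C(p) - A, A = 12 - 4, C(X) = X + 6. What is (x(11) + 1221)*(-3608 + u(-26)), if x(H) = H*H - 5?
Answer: -4861332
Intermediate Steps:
C(X) = 6 + X
x(H) = -5 + H² (x(H) = H² - 5 = -5 + H²)
A = 8
u(p) = -2 + p (u(p) = (6 + p) - 1*8 = (6 + p) - 8 = -2 + p)
(x(11) + 1221)*(-3608 + u(-26)) = ((-5 + 11²) + 1221)*(-3608 + (-2 - 26)) = ((-5 + 121) + 1221)*(-3608 - 28) = (116 + 1221)*(-3636) = 1337*(-3636) = -4861332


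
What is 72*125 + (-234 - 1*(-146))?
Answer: 8912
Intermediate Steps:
72*125 + (-234 - 1*(-146)) = 9000 + (-234 + 146) = 9000 - 88 = 8912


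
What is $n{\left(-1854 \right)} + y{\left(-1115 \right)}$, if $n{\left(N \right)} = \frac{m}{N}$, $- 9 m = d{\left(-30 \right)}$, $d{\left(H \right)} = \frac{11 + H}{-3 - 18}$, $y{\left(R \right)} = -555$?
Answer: $- \frac{194475311}{350406} \approx -555.0$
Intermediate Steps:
$d{\left(H \right)} = - \frac{11}{21} - \frac{H}{21}$ ($d{\left(H \right)} = \frac{11 + H}{-21} = \left(11 + H\right) \left(- \frac{1}{21}\right) = - \frac{11}{21} - \frac{H}{21}$)
$m = - \frac{19}{189}$ ($m = - \frac{- \frac{11}{21} - - \frac{10}{7}}{9} = - \frac{- \frac{11}{21} + \frac{10}{7}}{9} = \left(- \frac{1}{9}\right) \frac{19}{21} = - \frac{19}{189} \approx -0.10053$)
$n{\left(N \right)} = - \frac{19}{189 N}$
$n{\left(-1854 \right)} + y{\left(-1115 \right)} = - \frac{19}{189 \left(-1854\right)} - 555 = \left(- \frac{19}{189}\right) \left(- \frac{1}{1854}\right) - 555 = \frac{19}{350406} - 555 = - \frac{194475311}{350406}$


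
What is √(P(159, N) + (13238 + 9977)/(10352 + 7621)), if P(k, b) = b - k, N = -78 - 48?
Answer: I*√10182882730/5991 ≈ 16.844*I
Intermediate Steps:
N = -126
√(P(159, N) + (13238 + 9977)/(10352 + 7621)) = √((-126 - 1*159) + (13238 + 9977)/(10352 + 7621)) = √((-126 - 159) + 23215/17973) = √(-285 + 23215*(1/17973)) = √(-285 + 23215/17973) = √(-5099090/17973) = I*√10182882730/5991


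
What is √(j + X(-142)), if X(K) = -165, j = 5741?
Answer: 2*√1394 ≈ 74.673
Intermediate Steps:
√(j + X(-142)) = √(5741 - 165) = √5576 = 2*√1394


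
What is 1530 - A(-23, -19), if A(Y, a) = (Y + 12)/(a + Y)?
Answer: 64249/42 ≈ 1529.7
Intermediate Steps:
A(Y, a) = (12 + Y)/(Y + a)
1530 - A(-23, -19) = 1530 - (12 - 23)/(-23 - 19) = 1530 - (-11)/(-42) = 1530 - (-1)*(-11)/42 = 1530 - 1*11/42 = 1530 - 11/42 = 64249/42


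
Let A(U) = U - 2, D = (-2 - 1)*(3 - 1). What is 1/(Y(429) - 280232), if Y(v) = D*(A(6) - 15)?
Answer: -1/280166 ≈ -3.5693e-6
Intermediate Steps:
D = -6 (D = -3*2 = -6)
A(U) = -2 + U
Y(v) = 66 (Y(v) = -6*((-2 + 6) - 15) = -6*(4 - 15) = -6*(-11) = 66)
1/(Y(429) - 280232) = 1/(66 - 280232) = 1/(-280166) = -1/280166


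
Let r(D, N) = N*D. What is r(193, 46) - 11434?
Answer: -2556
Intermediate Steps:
r(D, N) = D*N
r(193, 46) - 11434 = 193*46 - 11434 = 8878 - 11434 = -2556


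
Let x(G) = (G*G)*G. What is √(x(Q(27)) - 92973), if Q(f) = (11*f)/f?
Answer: I*√91642 ≈ 302.72*I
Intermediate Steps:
Q(f) = 11
x(G) = G³ (x(G) = G²*G = G³)
√(x(Q(27)) - 92973) = √(11³ - 92973) = √(1331 - 92973) = √(-91642) = I*√91642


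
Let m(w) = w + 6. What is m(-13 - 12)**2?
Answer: 361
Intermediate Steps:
m(w) = 6 + w
m(-13 - 12)**2 = (6 + (-13 - 12))**2 = (6 - 25)**2 = (-19)**2 = 361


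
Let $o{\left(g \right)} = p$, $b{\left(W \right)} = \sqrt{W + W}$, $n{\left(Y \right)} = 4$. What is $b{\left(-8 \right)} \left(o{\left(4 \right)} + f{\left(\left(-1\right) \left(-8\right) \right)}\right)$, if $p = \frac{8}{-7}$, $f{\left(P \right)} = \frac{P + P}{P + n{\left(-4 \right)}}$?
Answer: $\frac{16 i}{21} \approx 0.7619 i$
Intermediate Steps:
$b{\left(W \right)} = \sqrt{2} \sqrt{W}$ ($b{\left(W \right)} = \sqrt{2 W} = \sqrt{2} \sqrt{W}$)
$f{\left(P \right)} = \frac{2 P}{4 + P}$ ($f{\left(P \right)} = \frac{P + P}{P + 4} = \frac{2 P}{4 + P}$)
$p = - \frac{8}{7}$ ($p = 8 \left(- \frac{1}{7}\right) = - \frac{8}{7} \approx -1.1429$)
$o{\left(g \right)} = - \frac{8}{7}$
$b{\left(-8 \right)} \left(o{\left(4 \right)} + f{\left(\left(-1\right) \left(-8\right) \right)}\right) = \sqrt{2} \sqrt{-8} \left(- \frac{8}{7} + \frac{2 \left(\left(-1\right) \left(-8\right)\right)}{4 - -8}\right) = \sqrt{2} \cdot 2 i \sqrt{2} \left(- \frac{8}{7} + 2 \cdot 8 \frac{1}{4 + 8}\right) = 4 i \left(- \frac{8}{7} + 2 \cdot 8 \cdot \frac{1}{12}\right) = 4 i \left(- \frac{8}{7} + \frac{4}{3}\right) = 4 i \frac{4}{21} = \frac{16 i}{21}$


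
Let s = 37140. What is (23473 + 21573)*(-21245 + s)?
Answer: 716006170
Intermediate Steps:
(23473 + 21573)*(-21245 + s) = (23473 + 21573)*(-21245 + 37140) = 45046*15895 = 716006170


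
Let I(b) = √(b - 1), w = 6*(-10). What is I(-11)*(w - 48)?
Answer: -216*I*√3 ≈ -374.12*I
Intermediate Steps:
w = -60
I(b) = √(-1 + b)
I(-11)*(w - 48) = √(-1 - 11)*(-60 - 48) = √(-12)*(-108) = (2*I*√3)*(-108) = -216*I*√3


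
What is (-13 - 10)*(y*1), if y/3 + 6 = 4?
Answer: 138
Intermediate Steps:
y = -6 (y = -18 + 3*4 = -18 + 12 = -6)
(-13 - 10)*(y*1) = (-13 - 10)*(-6*1) = -23*(-6) = 138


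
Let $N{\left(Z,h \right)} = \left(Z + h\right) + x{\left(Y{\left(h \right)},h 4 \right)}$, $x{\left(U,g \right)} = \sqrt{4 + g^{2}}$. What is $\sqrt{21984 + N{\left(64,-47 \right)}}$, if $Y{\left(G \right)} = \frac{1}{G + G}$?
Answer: $\sqrt{22001 + 2 \sqrt{8837}} \approx 148.96$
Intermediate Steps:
$Y{\left(G \right)} = \frac{1}{2 G}$
$N{\left(Z,h \right)} = Z + h + \sqrt{4 + 16 h^{2}}$ ($N{\left(Z,h \right)} = \left(Z + h\right) + \sqrt{4 + \left(h 4\right)^{2}} = \left(Z + h\right) + \sqrt{4 + \left(4 h\right)^{2}} = \left(Z + h\right) + \sqrt{4 + 16 h^{2}} = Z + h + \sqrt{4 + 16 h^{2}}$)
$\sqrt{21984 + N{\left(64,-47 \right)}} = \sqrt{21984 + \left(64 - 47 + 2 \sqrt{1 + 4 \left(-47\right)^{2}}\right)} = \sqrt{21984 + \left(64 - 47 + 2 \sqrt{1 + 4 \cdot 2209}\right)} = \sqrt{21984 + \left(64 - 47 + 2 \sqrt{1 + 8836}\right)} = \sqrt{21984 + \left(64 - 47 + 2 \sqrt{8837}\right)} = \sqrt{21984 + \left(17 + 2 \sqrt{8837}\right)} = \sqrt{22001 + 2 \sqrt{8837}}$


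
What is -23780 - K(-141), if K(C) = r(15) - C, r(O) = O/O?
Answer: -23922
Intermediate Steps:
r(O) = 1
K(C) = 1 - C
-23780 - K(-141) = -23780 - (1 - 1*(-141)) = -23780 - (1 + 141) = -23780 - 1*142 = -23780 - 142 = -23922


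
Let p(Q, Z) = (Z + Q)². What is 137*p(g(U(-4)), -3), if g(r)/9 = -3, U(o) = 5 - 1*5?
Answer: 123300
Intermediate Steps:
U(o) = 0 (U(o) = 5 - 5 = 0)
g(r) = -27 (g(r) = 9*(-3) = -27)
p(Q, Z) = (Q + Z)²
137*p(g(U(-4)), -3) = 137*(-27 - 3)² = 137*(-30)² = 137*900 = 123300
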